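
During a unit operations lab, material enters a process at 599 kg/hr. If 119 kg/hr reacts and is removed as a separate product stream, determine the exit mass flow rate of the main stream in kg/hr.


Steady-state mass balance on the main outlet: F_out = F_in - F_removed
F_out = 599 - 119
F_out = 480 kg/hr


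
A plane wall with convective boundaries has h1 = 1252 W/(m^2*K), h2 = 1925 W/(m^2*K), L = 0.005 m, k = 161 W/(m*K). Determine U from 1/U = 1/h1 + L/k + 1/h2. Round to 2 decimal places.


1/U = 1/h1 + L/k + 1/h2
1/U = 1/1252 + 0.005/161 + 1/1925
1/U = 0.000798722 + 3.10559e-05 + 0.0005194805
1/U = 0.0013492584
U = 741.15 W/(m^2*K)


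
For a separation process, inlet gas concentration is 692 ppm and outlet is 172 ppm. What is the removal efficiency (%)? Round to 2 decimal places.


Efficiency = (G_in - G_out) / G_in * 100%
Efficiency = (692 - 172) / 692 * 100
Efficiency = 520 / 692 * 100
Efficiency = 75.14%


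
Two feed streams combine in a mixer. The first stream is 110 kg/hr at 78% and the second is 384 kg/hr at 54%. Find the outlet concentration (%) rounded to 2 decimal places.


Mass balance on solute: F1*x1 + F2*x2 = F3*x3
F3 = F1 + F2 = 110 + 384 = 494 kg/hr
x3 = (F1*x1 + F2*x2)/F3
x3 = (110*0.78 + 384*0.54) / 494
x3 = 59.34%


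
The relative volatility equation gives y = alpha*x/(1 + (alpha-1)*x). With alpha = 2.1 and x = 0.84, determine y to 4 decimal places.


y = alpha*x / (1 + (alpha-1)*x)
y = 2.1*0.84 / (1 + (2.1-1)*0.84)
y = 1.764 / (1 + 0.924)
y = 1.764 / 1.924
y = 0.9168


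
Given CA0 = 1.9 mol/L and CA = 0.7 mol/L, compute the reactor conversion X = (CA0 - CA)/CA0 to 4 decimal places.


X = (CA0 - CA) / CA0
X = (1.9 - 0.7) / 1.9
X = 1.2 / 1.9
X = 0.6316


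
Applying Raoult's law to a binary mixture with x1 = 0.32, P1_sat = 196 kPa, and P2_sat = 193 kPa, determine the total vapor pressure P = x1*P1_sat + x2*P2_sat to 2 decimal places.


P = x1*P1_sat + x2*P2_sat
x2 = 1 - x1 = 1 - 0.32 = 0.68
P = 0.32*196 + 0.68*193
P = 62.72 + 131.24
P = 193.96 kPa


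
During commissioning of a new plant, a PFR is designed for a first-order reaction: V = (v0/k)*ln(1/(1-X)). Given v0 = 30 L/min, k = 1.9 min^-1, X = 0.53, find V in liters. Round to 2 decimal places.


V = (v0/k) * ln(1/(1-X))
V = (30/1.9) * ln(1/(1-0.53))
V = 15.789474 * ln(2.12766)
V = 15.789474 * 0.755023
V = 11.92 L


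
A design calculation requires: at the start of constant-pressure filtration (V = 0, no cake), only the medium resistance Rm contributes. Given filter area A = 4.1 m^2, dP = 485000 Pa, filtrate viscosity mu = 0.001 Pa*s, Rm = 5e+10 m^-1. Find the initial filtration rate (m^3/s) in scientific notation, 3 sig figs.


rate = A * dP / (mu * Rm)
rate = 4.1 * 485000 / (0.001 * 5e+10)
rate = 1988500.0 / 5.000e+07
rate = 3.98e-02 m^3/s


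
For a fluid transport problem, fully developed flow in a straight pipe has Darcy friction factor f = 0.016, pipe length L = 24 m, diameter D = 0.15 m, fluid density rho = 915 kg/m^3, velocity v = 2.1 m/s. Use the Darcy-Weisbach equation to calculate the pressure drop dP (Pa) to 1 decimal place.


dP = f * (L/D) * (rho*v^2/2)
dP = 0.016 * (24/0.15) * (915*2.1^2/2)
L/D = 160.0
rho*v^2/2 = 915*4.41/2 = 2017.575
dP = 0.016 * 160.0 * 2017.575
dP = 5165.0 Pa


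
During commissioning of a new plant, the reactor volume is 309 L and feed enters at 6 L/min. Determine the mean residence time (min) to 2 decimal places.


tau = V / v0
tau = 309 / 6
tau = 51.50 min


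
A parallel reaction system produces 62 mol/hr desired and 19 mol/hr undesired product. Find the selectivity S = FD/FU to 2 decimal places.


S = desired product rate / undesired product rate
S = 62 / 19
S = 3.26


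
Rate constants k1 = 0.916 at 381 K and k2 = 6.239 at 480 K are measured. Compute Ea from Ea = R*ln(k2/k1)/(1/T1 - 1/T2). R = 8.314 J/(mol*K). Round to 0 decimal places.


Ea = R * ln(k2/k1) / (1/T1 - 1/T2)
ln(k2/k1) = ln(6.239/0.916) = 1.9185588
1/T1 - 1/T2 = 1/381 - 1/480 = 0.000541338583
Ea = 8.314 * 1.9185588 / 0.000541338583
Ea = 29466 J/mol


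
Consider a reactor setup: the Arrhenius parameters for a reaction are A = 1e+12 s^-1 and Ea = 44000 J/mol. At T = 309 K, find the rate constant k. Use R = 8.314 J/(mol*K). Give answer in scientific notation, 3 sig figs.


k = A * exp(-Ea/(R*T))
k = 1e+12 * exp(-44000 / (8.314 * 309))
k = 1e+12 * exp(-17.127114)
k = 3.65e+04


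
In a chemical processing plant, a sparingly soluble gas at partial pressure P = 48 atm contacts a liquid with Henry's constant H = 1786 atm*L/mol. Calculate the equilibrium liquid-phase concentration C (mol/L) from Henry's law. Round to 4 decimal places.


C = P / H
C = 48 / 1786
C = 0.0269 mol/L


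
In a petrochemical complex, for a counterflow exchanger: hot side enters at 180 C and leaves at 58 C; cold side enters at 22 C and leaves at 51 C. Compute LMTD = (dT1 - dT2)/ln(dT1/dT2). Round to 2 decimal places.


dT1 = Th_in - Tc_out = 180 - 51 = 129
dT2 = Th_out - Tc_in = 58 - 22 = 36
LMTD = (dT1 - dT2) / ln(dT1/dT2)
LMTD = (129 - 36) / ln(129/36)
LMTD = 72.87 K


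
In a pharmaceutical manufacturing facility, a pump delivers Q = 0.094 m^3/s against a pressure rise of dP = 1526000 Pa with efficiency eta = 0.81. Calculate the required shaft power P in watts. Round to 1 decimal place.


P = Q * dP / eta
P = 0.094 * 1526000 / 0.81
P = 143444.0 / 0.81
P = 177091.4 W


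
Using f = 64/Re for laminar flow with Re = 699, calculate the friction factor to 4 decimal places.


f = 64 / Re
f = 64 / 699
f = 0.0916


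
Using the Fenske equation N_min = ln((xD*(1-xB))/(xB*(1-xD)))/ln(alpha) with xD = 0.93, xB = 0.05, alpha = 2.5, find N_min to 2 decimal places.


N_min = ln((xD*(1-xB))/(xB*(1-xD))) / ln(alpha)
Numerator inside ln: 0.8835 / 0.0035 = 252.428571
ln(252.428571) = 5.531128
ln(alpha) = ln(2.5) = 0.916291
N_min = 5.531128 / 0.916291 = 6.04


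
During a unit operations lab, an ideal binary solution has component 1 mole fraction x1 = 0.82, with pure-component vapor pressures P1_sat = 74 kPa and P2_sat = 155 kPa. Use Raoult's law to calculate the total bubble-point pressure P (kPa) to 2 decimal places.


P = x1*P1_sat + x2*P2_sat
x2 = 1 - x1 = 1 - 0.82 = 0.18
P = 0.82*74 + 0.18*155
P = 60.68 + 27.9
P = 88.58 kPa


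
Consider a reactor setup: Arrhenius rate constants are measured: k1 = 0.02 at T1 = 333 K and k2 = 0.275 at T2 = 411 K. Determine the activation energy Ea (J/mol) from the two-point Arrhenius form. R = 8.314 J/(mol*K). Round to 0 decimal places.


Ea = R * ln(k2/k1) / (1/T1 - 1/T2)
ln(k2/k1) = ln(0.275/0.02) = 2.6210388
1/T1 - 1/T2 = 1/333 - 1/411 = 0.000569912979
Ea = 8.314 * 2.6210388 / 0.000569912979
Ea = 38236 J/mol


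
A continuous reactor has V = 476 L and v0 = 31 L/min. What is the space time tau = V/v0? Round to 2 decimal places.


tau = V / v0
tau = 476 / 31
tau = 15.35 min


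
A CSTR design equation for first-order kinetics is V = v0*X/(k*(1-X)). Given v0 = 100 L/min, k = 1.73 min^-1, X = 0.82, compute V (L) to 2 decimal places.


V = v0 * X / (k * (1 - X))
V = 100 * 0.82 / (1.73 * (1 - 0.82))
V = 82.0 / (1.73 * 0.18)
V = 82.0 / 0.3114
V = 263.33 L


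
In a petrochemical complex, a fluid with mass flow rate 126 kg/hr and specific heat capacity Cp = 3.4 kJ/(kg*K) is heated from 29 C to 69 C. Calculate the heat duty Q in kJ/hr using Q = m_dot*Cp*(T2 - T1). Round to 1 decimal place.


Q = m_dot * Cp * (T2 - T1)
Q = 126 * 3.4 * (69 - 29)
Q = 126 * 3.4 * 40
Q = 17136.0 kJ/hr


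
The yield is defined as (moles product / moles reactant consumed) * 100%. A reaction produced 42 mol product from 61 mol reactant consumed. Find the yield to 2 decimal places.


Yield = (moles product / moles consumed) * 100%
Yield = (42 / 61) * 100
Yield = 0.6885 * 100
Yield = 68.85%


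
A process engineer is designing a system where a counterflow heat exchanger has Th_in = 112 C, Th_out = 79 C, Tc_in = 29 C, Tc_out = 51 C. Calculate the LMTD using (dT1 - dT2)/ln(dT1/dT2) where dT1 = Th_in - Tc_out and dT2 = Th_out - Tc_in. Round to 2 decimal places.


dT1 = Th_in - Tc_out = 112 - 51 = 61
dT2 = Th_out - Tc_in = 79 - 29 = 50
LMTD = (dT1 - dT2) / ln(dT1/dT2)
LMTD = (61 - 50) / ln(61/50)
LMTD = 55.32 K


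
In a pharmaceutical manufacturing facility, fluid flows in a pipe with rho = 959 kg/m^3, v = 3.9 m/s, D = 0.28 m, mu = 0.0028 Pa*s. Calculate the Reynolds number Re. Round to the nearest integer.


Re = rho * v * D / mu
Re = 959 * 3.9 * 0.28 / 0.0028
Re = 1047.228 / 0.0028
Re = 374010


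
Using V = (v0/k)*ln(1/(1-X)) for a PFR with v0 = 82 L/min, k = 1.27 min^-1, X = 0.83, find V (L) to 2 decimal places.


V = (v0/k) * ln(1/(1-X))
V = (82/1.27) * ln(1/(1-0.83))
V = 64.566929 * ln(5.882353)
V = 64.566929 * 1.771957
V = 114.41 L


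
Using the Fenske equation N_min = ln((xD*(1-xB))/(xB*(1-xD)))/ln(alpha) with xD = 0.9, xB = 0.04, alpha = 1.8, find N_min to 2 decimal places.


N_min = ln((xD*(1-xB))/(xB*(1-xD))) / ln(alpha)
Numerator inside ln: 0.864 / 0.004 = 216.0
ln(216.0) = 5.375278
ln(alpha) = ln(1.8) = 0.587787
N_min = 5.375278 / 0.587787 = 9.14


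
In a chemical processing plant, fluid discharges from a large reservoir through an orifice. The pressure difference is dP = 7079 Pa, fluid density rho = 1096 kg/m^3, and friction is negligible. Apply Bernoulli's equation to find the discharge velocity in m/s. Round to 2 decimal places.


v = sqrt(2*dP/rho)
v = sqrt(2*7079/1096)
v = sqrt(12.917883)
v = 3.59 m/s


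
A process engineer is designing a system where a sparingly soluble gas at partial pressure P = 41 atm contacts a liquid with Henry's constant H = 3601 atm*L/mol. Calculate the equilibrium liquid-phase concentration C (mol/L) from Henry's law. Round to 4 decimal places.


C = P / H
C = 41 / 3601
C = 0.0114 mol/L


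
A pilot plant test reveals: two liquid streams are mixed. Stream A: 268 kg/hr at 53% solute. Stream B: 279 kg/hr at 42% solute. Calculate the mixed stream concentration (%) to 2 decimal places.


Mass balance on solute: F1*x1 + F2*x2 = F3*x3
F3 = F1 + F2 = 268 + 279 = 547 kg/hr
x3 = (F1*x1 + F2*x2)/F3
x3 = (268*0.53 + 279*0.42) / 547
x3 = 47.39%


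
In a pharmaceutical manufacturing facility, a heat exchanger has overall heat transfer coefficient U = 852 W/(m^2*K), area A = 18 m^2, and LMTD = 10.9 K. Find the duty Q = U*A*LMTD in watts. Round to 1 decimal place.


Q = U * A * LMTD
Q = 852 * 18 * 10.9
Q = 167162.4 W


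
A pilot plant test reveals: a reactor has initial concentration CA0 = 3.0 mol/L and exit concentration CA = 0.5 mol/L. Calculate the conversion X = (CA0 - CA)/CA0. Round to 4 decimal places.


X = (CA0 - CA) / CA0
X = (3.0 - 0.5) / 3.0
X = 2.5 / 3.0
X = 0.8333


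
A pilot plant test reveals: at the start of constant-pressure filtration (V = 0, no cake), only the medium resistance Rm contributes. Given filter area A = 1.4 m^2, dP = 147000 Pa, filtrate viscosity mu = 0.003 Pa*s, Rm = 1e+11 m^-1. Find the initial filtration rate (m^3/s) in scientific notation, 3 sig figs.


rate = A * dP / (mu * Rm)
rate = 1.4 * 147000 / (0.003 * 1e+11)
rate = 205800.0 / 3.000e+08
rate = 6.86e-04 m^3/s


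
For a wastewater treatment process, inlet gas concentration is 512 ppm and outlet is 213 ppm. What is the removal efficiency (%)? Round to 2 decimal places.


Efficiency = (G_in - G_out) / G_in * 100%
Efficiency = (512 - 213) / 512 * 100
Efficiency = 299 / 512 * 100
Efficiency = 58.40%


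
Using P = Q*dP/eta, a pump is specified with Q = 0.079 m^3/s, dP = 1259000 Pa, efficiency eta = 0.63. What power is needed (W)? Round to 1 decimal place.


P = Q * dP / eta
P = 0.079 * 1259000 / 0.63
P = 99461.0 / 0.63
P = 157874.6 W


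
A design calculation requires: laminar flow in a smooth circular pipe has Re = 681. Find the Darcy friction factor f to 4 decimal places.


f = 64 / Re
f = 64 / 681
f = 0.0940


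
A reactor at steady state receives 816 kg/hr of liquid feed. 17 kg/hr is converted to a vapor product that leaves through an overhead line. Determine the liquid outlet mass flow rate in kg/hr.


Steady-state mass balance on the main outlet: F_out = F_in - F_removed
F_out = 816 - 17
F_out = 799 kg/hr


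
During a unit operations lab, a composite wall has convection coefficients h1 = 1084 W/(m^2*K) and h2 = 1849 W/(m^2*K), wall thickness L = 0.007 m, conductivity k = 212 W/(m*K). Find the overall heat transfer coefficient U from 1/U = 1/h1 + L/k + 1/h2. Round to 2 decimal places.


1/U = 1/h1 + L/k + 1/h2
1/U = 1/1084 + 0.007/212 + 1/1849
1/U = 0.0009225092 + 3.30189e-05 + 0.0005408329
1/U = 0.001496361
U = 668.29 W/(m^2*K)


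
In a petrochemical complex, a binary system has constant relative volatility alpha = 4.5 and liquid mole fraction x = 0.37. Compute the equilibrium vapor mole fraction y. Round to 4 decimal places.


y = alpha*x / (1 + (alpha-1)*x)
y = 4.5*0.37 / (1 + (4.5-1)*0.37)
y = 1.665 / (1 + 1.295)
y = 1.665 / 2.295
y = 0.7255


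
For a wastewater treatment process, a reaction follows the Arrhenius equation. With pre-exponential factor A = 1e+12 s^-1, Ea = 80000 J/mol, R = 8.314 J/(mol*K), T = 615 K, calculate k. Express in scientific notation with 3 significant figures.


k = A * exp(-Ea/(R*T))
k = 1e+12 * exp(-80000 / (8.314 * 615))
k = 1e+12 * exp(-15.646055)
k = 1.60e+05


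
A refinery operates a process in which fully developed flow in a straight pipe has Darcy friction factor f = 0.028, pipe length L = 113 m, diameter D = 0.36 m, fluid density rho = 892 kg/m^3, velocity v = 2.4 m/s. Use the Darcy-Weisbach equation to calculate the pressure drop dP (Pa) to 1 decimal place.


dP = f * (L/D) * (rho*v^2/2)
dP = 0.028 * (113/0.36) * (892*2.4^2/2)
L/D = 313.88888889
rho*v^2/2 = 892*5.76/2 = 2568.96
dP = 0.028 * 313.88888889 * 2568.96
dP = 22578.3 Pa


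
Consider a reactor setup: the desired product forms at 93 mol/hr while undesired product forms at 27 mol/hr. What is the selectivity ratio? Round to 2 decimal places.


S = desired product rate / undesired product rate
S = 93 / 27
S = 3.44


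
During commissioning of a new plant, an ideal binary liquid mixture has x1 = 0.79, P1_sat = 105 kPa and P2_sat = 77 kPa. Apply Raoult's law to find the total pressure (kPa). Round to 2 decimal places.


P = x1*P1_sat + x2*P2_sat
x2 = 1 - x1 = 1 - 0.79 = 0.21
P = 0.79*105 + 0.21*77
P = 82.95 + 16.17
P = 99.12 kPa


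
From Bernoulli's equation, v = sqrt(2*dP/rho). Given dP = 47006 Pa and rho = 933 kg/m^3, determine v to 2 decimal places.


v = sqrt(2*dP/rho)
v = sqrt(2*47006/933)
v = sqrt(100.76313)
v = 10.04 m/s


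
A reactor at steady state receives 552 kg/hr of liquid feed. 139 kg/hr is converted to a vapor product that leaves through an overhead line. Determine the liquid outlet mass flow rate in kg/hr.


Steady-state mass balance on the main outlet: F_out = F_in - F_removed
F_out = 552 - 139
F_out = 413 kg/hr


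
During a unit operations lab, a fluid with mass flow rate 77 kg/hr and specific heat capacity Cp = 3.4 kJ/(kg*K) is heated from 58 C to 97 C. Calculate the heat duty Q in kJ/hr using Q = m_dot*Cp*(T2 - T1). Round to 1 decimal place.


Q = m_dot * Cp * (T2 - T1)
Q = 77 * 3.4 * (97 - 58)
Q = 77 * 3.4 * 39
Q = 10210.2 kJ/hr


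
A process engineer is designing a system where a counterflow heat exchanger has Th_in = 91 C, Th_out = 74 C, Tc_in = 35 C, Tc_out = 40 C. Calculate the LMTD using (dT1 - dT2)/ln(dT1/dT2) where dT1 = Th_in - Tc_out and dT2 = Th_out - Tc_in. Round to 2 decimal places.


dT1 = Th_in - Tc_out = 91 - 40 = 51
dT2 = Th_out - Tc_in = 74 - 35 = 39
LMTD = (dT1 - dT2) / ln(dT1/dT2)
LMTD = (51 - 39) / ln(51/39)
LMTD = 44.73 K


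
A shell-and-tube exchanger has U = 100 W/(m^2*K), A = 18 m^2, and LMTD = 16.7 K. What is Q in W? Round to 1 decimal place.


Q = U * A * LMTD
Q = 100 * 18 * 16.7
Q = 30060.0 W


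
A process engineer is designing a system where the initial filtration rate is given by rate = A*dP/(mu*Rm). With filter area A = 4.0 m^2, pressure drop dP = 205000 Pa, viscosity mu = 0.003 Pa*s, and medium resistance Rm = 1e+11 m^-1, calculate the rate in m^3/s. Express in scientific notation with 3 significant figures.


rate = A * dP / (mu * Rm)
rate = 4.0 * 205000 / (0.003 * 1e+11)
rate = 820000.0 / 3.000e+08
rate = 2.73e-03 m^3/s


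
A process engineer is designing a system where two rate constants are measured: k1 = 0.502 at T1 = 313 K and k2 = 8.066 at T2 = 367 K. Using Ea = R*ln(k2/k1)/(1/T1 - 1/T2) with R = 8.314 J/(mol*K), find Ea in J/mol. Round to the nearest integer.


Ea = R * ln(k2/k1) / (1/T1 - 1/T2)
ln(k2/k1) = ln(8.066/0.502) = 2.7768129
1/T1 - 1/T2 = 1/313 - 1/367 = 0.000470092539
Ea = 8.314 * 2.7768129 / 0.000470092539
Ea = 49110 J/mol


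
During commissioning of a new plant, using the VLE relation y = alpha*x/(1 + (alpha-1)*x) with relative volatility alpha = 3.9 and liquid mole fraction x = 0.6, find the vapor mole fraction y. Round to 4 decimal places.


y = alpha*x / (1 + (alpha-1)*x)
y = 3.9*0.6 / (1 + (3.9-1)*0.6)
y = 2.34 / (1 + 1.74)
y = 2.34 / 2.74
y = 0.8540


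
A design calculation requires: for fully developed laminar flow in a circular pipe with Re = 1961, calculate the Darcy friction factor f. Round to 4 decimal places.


f = 64 / Re
f = 64 / 1961
f = 0.0326


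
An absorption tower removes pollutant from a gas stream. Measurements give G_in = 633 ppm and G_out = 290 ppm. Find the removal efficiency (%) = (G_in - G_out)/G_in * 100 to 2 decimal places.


Efficiency = (G_in - G_out) / G_in * 100%
Efficiency = (633 - 290) / 633 * 100
Efficiency = 343 / 633 * 100
Efficiency = 54.19%


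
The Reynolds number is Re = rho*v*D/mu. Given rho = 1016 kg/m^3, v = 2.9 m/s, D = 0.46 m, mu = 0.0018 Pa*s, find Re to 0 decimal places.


Re = rho * v * D / mu
Re = 1016 * 2.9 * 0.46 / 0.0018
Re = 1355.344 / 0.0018
Re = 752969


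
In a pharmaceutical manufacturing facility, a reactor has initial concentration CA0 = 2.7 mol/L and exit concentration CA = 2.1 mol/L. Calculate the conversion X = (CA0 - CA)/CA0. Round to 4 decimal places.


X = (CA0 - CA) / CA0
X = (2.7 - 2.1) / 2.7
X = 0.6 / 2.7
X = 0.2222


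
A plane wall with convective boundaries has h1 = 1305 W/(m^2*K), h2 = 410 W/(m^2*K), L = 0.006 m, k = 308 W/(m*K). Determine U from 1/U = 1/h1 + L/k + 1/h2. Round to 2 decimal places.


1/U = 1/h1 + L/k + 1/h2
1/U = 1/1305 + 0.006/308 + 1/410
1/U = 0.0007662835 + 1.94805e-05 + 0.0024390244
1/U = 0.0032247884
U = 310.10 W/(m^2*K)


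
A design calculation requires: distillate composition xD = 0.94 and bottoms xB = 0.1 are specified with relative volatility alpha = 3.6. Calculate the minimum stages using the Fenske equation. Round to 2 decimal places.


N_min = ln((xD*(1-xB))/(xB*(1-xD))) / ln(alpha)
Numerator inside ln: 0.846 / 0.006 = 141.0
ln(141.0) = 4.94876
ln(alpha) = ln(3.6) = 1.280934
N_min = 4.94876 / 1.280934 = 3.86


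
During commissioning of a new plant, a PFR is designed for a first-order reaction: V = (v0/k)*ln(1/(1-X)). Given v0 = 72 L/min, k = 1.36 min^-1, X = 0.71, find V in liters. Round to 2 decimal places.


V = (v0/k) * ln(1/(1-X))
V = (72/1.36) * ln(1/(1-0.71))
V = 52.941176 * ln(3.448276)
V = 52.941176 * 1.237874
V = 65.53 L


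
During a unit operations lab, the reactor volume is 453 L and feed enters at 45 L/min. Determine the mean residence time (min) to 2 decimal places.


tau = V / v0
tau = 453 / 45
tau = 10.07 min


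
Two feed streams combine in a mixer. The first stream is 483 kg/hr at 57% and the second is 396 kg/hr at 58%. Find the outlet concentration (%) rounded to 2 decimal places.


Mass balance on solute: F1*x1 + F2*x2 = F3*x3
F3 = F1 + F2 = 483 + 396 = 879 kg/hr
x3 = (F1*x1 + F2*x2)/F3
x3 = (483*0.57 + 396*0.58) / 879
x3 = 57.45%


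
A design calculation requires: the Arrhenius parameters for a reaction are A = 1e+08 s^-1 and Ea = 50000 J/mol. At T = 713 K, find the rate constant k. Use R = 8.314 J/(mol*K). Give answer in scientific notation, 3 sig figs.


k = A * exp(-Ea/(R*T))
k = 1e+08 * exp(-50000 / (8.314 * 713))
k = 1e+08 * exp(-8.434716)
k = 2.17e+04


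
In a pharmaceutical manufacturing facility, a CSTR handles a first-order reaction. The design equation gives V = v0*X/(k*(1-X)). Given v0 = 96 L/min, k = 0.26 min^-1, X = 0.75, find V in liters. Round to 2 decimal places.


V = v0 * X / (k * (1 - X))
V = 96 * 0.75 / (0.26 * (1 - 0.75))
V = 72.0 / (0.26 * 0.25)
V = 72.0 / 0.065
V = 1107.69 L


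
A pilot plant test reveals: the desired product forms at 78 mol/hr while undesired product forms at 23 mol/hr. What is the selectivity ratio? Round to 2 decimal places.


S = desired product rate / undesired product rate
S = 78 / 23
S = 3.39


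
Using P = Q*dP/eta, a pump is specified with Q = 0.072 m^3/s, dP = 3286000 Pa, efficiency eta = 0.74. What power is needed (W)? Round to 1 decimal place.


P = Q * dP / eta
P = 0.072 * 3286000 / 0.74
P = 236592.0 / 0.74
P = 319718.9 W


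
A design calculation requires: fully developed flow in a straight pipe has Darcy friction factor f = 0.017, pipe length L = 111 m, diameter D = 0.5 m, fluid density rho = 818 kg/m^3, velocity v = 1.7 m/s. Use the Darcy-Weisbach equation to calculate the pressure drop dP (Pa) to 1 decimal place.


dP = f * (L/D) * (rho*v^2/2)
dP = 0.017 * (111/0.5) * (818*1.7^2/2)
L/D = 222.0
rho*v^2/2 = 818*2.89/2 = 1182.01
dP = 0.017 * 222.0 * 1182.01
dP = 4460.9 Pa


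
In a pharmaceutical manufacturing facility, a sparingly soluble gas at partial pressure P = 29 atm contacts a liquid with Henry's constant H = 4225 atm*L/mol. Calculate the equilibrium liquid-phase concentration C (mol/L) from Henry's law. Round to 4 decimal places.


C = P / H
C = 29 / 4225
C = 0.0069 mol/L


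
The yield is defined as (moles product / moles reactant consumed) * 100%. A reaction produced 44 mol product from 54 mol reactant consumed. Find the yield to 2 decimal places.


Yield = (moles product / moles consumed) * 100%
Yield = (44 / 54) * 100
Yield = 0.8148 * 100
Yield = 81.48%


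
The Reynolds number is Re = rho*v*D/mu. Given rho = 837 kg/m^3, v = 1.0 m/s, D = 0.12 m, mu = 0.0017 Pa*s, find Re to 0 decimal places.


Re = rho * v * D / mu
Re = 837 * 1.0 * 0.12 / 0.0017
Re = 100.44 / 0.0017
Re = 59082


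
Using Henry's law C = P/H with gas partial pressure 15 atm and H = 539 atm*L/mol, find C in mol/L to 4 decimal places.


C = P / H
C = 15 / 539
C = 0.0278 mol/L


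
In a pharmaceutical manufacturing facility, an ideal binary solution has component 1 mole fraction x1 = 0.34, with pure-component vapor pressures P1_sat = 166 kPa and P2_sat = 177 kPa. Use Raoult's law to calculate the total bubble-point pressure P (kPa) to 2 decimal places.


P = x1*P1_sat + x2*P2_sat
x2 = 1 - x1 = 1 - 0.34 = 0.66
P = 0.34*166 + 0.66*177
P = 56.44 + 116.82
P = 173.26 kPa


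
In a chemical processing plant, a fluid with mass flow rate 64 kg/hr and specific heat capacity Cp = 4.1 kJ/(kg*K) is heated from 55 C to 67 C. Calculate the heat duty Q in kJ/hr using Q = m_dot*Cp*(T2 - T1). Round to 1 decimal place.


Q = m_dot * Cp * (T2 - T1)
Q = 64 * 4.1 * (67 - 55)
Q = 64 * 4.1 * 12
Q = 3148.8 kJ/hr


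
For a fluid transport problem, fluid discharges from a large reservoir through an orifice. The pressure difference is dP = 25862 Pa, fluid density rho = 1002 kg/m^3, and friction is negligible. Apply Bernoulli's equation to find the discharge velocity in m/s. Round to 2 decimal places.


v = sqrt(2*dP/rho)
v = sqrt(2*25862/1002)
v = sqrt(51.620758)
v = 7.18 m/s


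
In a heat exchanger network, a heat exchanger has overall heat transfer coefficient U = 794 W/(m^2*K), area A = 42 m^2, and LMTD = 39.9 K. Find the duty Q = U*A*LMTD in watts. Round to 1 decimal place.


Q = U * A * LMTD
Q = 794 * 42 * 39.9
Q = 1330585.2 W


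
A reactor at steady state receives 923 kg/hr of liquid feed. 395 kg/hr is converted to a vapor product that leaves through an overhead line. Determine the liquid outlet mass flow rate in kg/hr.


Steady-state mass balance on the main outlet: F_out = F_in - F_removed
F_out = 923 - 395
F_out = 528 kg/hr


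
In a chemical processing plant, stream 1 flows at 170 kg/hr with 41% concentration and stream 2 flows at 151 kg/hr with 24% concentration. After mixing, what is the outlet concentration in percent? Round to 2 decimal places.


Mass balance on solute: F1*x1 + F2*x2 = F3*x3
F3 = F1 + F2 = 170 + 151 = 321 kg/hr
x3 = (F1*x1 + F2*x2)/F3
x3 = (170*0.41 + 151*0.24) / 321
x3 = 33.00%


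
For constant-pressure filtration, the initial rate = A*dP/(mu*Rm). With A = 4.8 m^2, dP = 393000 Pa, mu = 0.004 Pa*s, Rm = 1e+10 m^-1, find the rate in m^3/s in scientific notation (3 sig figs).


rate = A * dP / (mu * Rm)
rate = 4.8 * 393000 / (0.004 * 1e+10)
rate = 1886400.0 / 4.000e+07
rate = 4.72e-02 m^3/s


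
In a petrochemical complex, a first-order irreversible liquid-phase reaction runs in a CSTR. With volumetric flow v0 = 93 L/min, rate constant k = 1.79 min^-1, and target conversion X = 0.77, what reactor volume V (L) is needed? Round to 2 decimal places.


V = v0 * X / (k * (1 - X))
V = 93 * 0.77 / (1.79 * (1 - 0.77))
V = 71.61 / (1.79 * 0.23)
V = 71.61 / 0.4117
V = 173.94 L


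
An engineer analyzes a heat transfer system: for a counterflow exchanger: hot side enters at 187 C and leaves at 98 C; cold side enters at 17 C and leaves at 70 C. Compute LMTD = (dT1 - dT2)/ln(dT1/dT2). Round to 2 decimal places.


dT1 = Th_in - Tc_out = 187 - 70 = 117
dT2 = Th_out - Tc_in = 98 - 17 = 81
LMTD = (dT1 - dT2) / ln(dT1/dT2)
LMTD = (117 - 81) / ln(117/81)
LMTD = 97.90 K


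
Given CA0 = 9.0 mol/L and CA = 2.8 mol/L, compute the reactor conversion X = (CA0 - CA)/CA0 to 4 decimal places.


X = (CA0 - CA) / CA0
X = (9.0 - 2.8) / 9.0
X = 6.2 / 9.0
X = 0.6889


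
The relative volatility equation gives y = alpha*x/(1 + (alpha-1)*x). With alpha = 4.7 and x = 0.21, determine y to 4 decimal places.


y = alpha*x / (1 + (alpha-1)*x)
y = 4.7*0.21 / (1 + (4.7-1)*0.21)
y = 0.987 / (1 + 0.777)
y = 0.987 / 1.777
y = 0.5554


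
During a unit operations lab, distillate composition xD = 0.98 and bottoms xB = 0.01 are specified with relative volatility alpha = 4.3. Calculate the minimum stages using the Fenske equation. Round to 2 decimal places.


N_min = ln((xD*(1-xB))/(xB*(1-xD))) / ln(alpha)
Numerator inside ln: 0.9702 / 0.0002 = 4851.0
ln(4851.0) = 8.48694
ln(alpha) = ln(4.3) = 1.458615
N_min = 8.48694 / 1.458615 = 5.82


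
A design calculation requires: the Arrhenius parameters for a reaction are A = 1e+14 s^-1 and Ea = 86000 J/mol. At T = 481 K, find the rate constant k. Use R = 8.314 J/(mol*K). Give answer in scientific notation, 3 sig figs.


k = A * exp(-Ea/(R*T))
k = 1e+14 * exp(-86000 / (8.314 * 481))
k = 1e+14 * exp(-21.505194)
k = 4.58e+04


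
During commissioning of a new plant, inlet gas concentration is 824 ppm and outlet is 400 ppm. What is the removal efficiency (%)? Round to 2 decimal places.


Efficiency = (G_in - G_out) / G_in * 100%
Efficiency = (824 - 400) / 824 * 100
Efficiency = 424 / 824 * 100
Efficiency = 51.46%


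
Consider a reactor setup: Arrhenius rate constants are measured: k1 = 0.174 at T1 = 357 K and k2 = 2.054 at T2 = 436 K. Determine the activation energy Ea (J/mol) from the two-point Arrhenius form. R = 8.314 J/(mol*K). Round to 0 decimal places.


Ea = R * ln(k2/k1) / (1/T1 - 1/T2)
ln(k2/k1) = ln(2.054/0.174) = 2.4684891
1/T1 - 1/T2 = 1/357 - 1/436 = 0.000507542467
Ea = 8.314 * 2.4684891 / 0.000507542467
Ea = 40436 J/mol


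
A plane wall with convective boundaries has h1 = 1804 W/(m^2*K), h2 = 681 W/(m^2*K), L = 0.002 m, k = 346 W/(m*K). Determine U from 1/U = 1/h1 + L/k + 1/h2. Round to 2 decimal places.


1/U = 1/h1 + L/k + 1/h2
1/U = 1/1804 + 0.002/346 + 1/681
1/U = 0.0005543237 + 5.7803e-06 + 0.0014684288
1/U = 0.0020285328
U = 492.97 W/(m^2*K)


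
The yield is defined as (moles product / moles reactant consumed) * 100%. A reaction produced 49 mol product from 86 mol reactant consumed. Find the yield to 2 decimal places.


Yield = (moles product / moles consumed) * 100%
Yield = (49 / 86) * 100
Yield = 0.5698 * 100
Yield = 56.98%


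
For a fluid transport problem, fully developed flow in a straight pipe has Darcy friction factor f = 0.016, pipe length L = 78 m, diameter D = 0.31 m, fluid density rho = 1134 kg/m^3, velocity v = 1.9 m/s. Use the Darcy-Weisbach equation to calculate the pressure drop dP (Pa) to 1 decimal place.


dP = f * (L/D) * (rho*v^2/2)
dP = 0.016 * (78/0.31) * (1134*1.9^2/2)
L/D = 251.61290323
rho*v^2/2 = 1134*3.61/2 = 2046.87
dP = 0.016 * 251.61290323 * 2046.87
dP = 8240.3 Pa


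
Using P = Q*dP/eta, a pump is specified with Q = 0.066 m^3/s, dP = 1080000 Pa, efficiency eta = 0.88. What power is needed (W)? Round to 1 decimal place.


P = Q * dP / eta
P = 0.066 * 1080000 / 0.88
P = 71280.0 / 0.88
P = 81000.0 W


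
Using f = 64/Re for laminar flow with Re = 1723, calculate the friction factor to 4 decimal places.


f = 64 / Re
f = 64 / 1723
f = 0.0371


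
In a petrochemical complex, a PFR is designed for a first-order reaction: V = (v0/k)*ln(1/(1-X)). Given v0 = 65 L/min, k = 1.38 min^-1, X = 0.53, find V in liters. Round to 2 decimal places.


V = (v0/k) * ln(1/(1-X))
V = (65/1.38) * ln(1/(1-0.53))
V = 47.101449 * ln(2.12766)
V = 47.101449 * 0.755023
V = 35.56 L


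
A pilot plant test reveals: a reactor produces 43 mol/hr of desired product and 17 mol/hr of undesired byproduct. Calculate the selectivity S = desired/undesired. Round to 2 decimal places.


S = desired product rate / undesired product rate
S = 43 / 17
S = 2.53


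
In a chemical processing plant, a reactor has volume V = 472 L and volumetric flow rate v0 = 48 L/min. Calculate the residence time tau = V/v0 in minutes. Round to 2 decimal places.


tau = V / v0
tau = 472 / 48
tau = 9.83 min


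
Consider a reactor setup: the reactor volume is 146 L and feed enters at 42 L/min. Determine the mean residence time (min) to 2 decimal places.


tau = V / v0
tau = 146 / 42
tau = 3.48 min


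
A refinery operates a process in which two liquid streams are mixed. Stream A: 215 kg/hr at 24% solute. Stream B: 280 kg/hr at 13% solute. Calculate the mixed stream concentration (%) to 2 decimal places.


Mass balance on solute: F1*x1 + F2*x2 = F3*x3
F3 = F1 + F2 = 215 + 280 = 495 kg/hr
x3 = (F1*x1 + F2*x2)/F3
x3 = (215*0.24 + 280*0.13) / 495
x3 = 17.78%


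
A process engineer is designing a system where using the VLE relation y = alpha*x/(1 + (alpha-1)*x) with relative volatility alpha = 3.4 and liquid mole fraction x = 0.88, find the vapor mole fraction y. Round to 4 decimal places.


y = alpha*x / (1 + (alpha-1)*x)
y = 3.4*0.88 / (1 + (3.4-1)*0.88)
y = 2.992 / (1 + 2.112)
y = 2.992 / 3.112
y = 0.9614


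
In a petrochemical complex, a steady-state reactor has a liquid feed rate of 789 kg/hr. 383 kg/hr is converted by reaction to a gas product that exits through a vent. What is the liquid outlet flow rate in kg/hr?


Steady-state mass balance on the main outlet: F_out = F_in - F_removed
F_out = 789 - 383
F_out = 406 kg/hr


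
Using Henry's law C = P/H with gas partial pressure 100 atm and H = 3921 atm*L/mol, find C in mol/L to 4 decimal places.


C = P / H
C = 100 / 3921
C = 0.0255 mol/L


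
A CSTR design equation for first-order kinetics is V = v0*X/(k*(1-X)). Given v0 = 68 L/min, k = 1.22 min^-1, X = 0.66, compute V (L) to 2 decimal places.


V = v0 * X / (k * (1 - X))
V = 68 * 0.66 / (1.22 * (1 - 0.66))
V = 44.88 / (1.22 * 0.34)
V = 44.88 / 0.4148
V = 108.20 L


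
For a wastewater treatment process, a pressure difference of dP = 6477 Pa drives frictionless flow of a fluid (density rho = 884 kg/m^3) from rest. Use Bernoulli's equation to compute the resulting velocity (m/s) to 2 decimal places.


v = sqrt(2*dP/rho)
v = sqrt(2*6477/884)
v = sqrt(14.653846)
v = 3.83 m/s


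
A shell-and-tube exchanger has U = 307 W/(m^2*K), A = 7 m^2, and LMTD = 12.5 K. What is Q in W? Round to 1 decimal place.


Q = U * A * LMTD
Q = 307 * 7 * 12.5
Q = 26862.5 W


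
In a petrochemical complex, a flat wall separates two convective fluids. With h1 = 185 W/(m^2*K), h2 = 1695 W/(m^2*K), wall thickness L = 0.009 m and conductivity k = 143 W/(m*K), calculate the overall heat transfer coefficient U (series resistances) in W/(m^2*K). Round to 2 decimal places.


1/U = 1/h1 + L/k + 1/h2
1/U = 1/185 + 0.009/143 + 1/1695
1/U = 0.0054054054 + 6.29371e-05 + 0.0005899705
1/U = 0.006058313
U = 165.06 W/(m^2*K)


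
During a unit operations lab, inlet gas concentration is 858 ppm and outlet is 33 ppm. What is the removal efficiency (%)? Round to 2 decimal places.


Efficiency = (G_in - G_out) / G_in * 100%
Efficiency = (858 - 33) / 858 * 100
Efficiency = 825 / 858 * 100
Efficiency = 96.15%


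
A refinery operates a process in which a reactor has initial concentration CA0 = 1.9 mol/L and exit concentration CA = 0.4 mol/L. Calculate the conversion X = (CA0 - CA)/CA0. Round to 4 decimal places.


X = (CA0 - CA) / CA0
X = (1.9 - 0.4) / 1.9
X = 1.5 / 1.9
X = 0.7895


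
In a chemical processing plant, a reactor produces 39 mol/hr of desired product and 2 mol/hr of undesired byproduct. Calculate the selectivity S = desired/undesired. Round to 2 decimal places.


S = desired product rate / undesired product rate
S = 39 / 2
S = 19.50


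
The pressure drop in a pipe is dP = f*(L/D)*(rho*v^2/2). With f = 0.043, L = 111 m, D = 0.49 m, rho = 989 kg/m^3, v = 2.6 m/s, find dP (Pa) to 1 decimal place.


dP = f * (L/D) * (rho*v^2/2)
dP = 0.043 * (111/0.49) * (989*2.6^2/2)
L/D = 226.53061224
rho*v^2/2 = 989*6.76/2 = 3342.82
dP = 0.043 * 226.53061224 * 3342.82
dP = 32561.8 Pa


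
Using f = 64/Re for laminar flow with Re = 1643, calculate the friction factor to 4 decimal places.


f = 64 / Re
f = 64 / 1643
f = 0.0390


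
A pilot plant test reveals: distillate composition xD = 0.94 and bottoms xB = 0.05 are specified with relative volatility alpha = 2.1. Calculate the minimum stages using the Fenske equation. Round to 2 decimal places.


N_min = ln((xD*(1-xB))/(xB*(1-xD))) / ln(alpha)
Numerator inside ln: 0.893 / 0.003 = 297.666667
ln(297.666667) = 5.695974
ln(alpha) = ln(2.1) = 0.741937
N_min = 5.695974 / 0.741937 = 7.68


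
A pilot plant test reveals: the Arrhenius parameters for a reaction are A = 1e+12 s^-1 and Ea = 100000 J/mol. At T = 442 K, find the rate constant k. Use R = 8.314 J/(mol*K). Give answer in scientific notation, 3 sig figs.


k = A * exp(-Ea/(R*T))
k = 1e+12 * exp(-100000 / (8.314 * 442))
k = 1e+12 * exp(-27.212454)
k = 1.52e+00


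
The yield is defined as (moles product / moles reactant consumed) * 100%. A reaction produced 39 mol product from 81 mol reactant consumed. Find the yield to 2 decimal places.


Yield = (moles product / moles consumed) * 100%
Yield = (39 / 81) * 100
Yield = 0.4815 * 100
Yield = 48.15%


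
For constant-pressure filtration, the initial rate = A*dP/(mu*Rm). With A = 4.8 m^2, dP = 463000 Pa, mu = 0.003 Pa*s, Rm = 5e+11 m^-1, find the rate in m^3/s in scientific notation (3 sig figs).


rate = A * dP / (mu * Rm)
rate = 4.8 * 463000 / (0.003 * 5e+11)
rate = 2222400.0 / 1.500e+09
rate = 1.48e-03 m^3/s


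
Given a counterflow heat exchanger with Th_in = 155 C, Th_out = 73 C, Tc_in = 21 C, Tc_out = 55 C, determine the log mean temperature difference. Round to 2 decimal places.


dT1 = Th_in - Tc_out = 155 - 55 = 100
dT2 = Th_out - Tc_in = 73 - 21 = 52
LMTD = (dT1 - dT2) / ln(dT1/dT2)
LMTD = (100 - 52) / ln(100/52)
LMTD = 73.40 K


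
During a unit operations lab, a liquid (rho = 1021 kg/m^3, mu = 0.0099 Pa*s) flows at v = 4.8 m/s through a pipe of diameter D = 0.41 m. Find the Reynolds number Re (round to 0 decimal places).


Re = rho * v * D / mu
Re = 1021 * 4.8 * 0.41 / 0.0099
Re = 2009.328 / 0.0099
Re = 202962


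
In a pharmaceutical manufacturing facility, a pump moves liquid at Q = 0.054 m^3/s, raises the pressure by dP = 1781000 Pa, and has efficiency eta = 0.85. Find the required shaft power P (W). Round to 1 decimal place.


P = Q * dP / eta
P = 0.054 * 1781000 / 0.85
P = 96174.0 / 0.85
P = 113145.9 W


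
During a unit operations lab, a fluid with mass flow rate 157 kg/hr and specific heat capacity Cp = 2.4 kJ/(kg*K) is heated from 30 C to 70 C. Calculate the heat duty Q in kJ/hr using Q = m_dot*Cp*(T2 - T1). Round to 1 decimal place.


Q = m_dot * Cp * (T2 - T1)
Q = 157 * 2.4 * (70 - 30)
Q = 157 * 2.4 * 40
Q = 15072.0 kJ/hr


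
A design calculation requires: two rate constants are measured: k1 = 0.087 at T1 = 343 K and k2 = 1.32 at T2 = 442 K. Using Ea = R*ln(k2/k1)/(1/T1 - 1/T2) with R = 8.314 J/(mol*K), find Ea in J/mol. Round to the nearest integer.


Ea = R * ln(k2/k1) / (1/T1 - 1/T2)
ln(k2/k1) = ln(1.32/0.087) = 2.7194789
1/T1 - 1/T2 = 1/343 - 1/442 = 0.000653008456
Ea = 8.314 * 2.7194789 / 0.000653008456
Ea = 34624 J/mol


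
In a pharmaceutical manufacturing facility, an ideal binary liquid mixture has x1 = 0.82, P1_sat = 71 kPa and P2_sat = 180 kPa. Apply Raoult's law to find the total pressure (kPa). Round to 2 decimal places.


P = x1*P1_sat + x2*P2_sat
x2 = 1 - x1 = 1 - 0.82 = 0.18
P = 0.82*71 + 0.18*180
P = 58.22 + 32.4
P = 90.62 kPa


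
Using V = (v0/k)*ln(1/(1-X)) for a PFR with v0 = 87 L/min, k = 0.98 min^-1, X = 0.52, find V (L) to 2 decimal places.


V = (v0/k) * ln(1/(1-X))
V = (87/0.98) * ln(1/(1-0.52))
V = 88.77551 * ln(2.083333)
V = 88.77551 * 0.733969
V = 65.16 L


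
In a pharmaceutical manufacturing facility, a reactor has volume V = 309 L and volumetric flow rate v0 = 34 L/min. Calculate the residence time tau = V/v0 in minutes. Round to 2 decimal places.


tau = V / v0
tau = 309 / 34
tau = 9.09 min


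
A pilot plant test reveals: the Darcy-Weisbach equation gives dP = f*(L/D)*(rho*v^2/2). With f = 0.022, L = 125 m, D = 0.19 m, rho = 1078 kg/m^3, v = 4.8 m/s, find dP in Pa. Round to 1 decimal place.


dP = f * (L/D) * (rho*v^2/2)
dP = 0.022 * (125/0.19) * (1078*4.8^2/2)
L/D = 657.89473684
rho*v^2/2 = 1078*23.04/2 = 12418.56
dP = 0.022 * 657.89473684 * 12418.56
dP = 179742.3 Pa


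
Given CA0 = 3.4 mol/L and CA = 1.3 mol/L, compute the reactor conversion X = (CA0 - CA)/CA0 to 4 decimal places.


X = (CA0 - CA) / CA0
X = (3.4 - 1.3) / 3.4
X = 2.1 / 3.4
X = 0.6176


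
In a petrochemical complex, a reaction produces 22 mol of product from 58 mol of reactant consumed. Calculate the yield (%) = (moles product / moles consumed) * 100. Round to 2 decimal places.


Yield = (moles product / moles consumed) * 100%
Yield = (22 / 58) * 100
Yield = 0.3793 * 100
Yield = 37.93%


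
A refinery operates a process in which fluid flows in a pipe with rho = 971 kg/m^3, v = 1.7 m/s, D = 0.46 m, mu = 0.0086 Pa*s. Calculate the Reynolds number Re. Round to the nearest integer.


Re = rho * v * D / mu
Re = 971 * 1.7 * 0.46 / 0.0086
Re = 759.322 / 0.0086
Re = 88293


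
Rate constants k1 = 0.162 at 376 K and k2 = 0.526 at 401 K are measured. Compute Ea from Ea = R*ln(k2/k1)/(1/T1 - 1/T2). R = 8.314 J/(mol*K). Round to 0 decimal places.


Ea = R * ln(k2/k1) / (1/T1 - 1/T2)
ln(k2/k1) = ln(0.526/0.162) = 1.1777049
1/T1 - 1/T2 = 1/376 - 1/401 = 0.000165808882
Ea = 8.314 * 1.1777049 / 0.000165808882
Ea = 59053 J/mol


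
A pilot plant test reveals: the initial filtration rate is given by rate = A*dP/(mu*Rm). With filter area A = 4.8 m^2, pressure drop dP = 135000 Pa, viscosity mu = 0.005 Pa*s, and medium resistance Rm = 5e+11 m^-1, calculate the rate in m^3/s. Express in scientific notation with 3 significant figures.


rate = A * dP / (mu * Rm)
rate = 4.8 * 135000 / (0.005 * 5e+11)
rate = 648000.0 / 2.500e+09
rate = 2.59e-04 m^3/s


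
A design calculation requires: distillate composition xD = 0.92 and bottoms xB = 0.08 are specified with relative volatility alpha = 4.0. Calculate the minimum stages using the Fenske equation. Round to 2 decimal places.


N_min = ln((xD*(1-xB))/(xB*(1-xD))) / ln(alpha)
Numerator inside ln: 0.8464 / 0.0064 = 132.25
ln(132.25) = 4.884694
ln(alpha) = ln(4.0) = 1.386294
N_min = 4.884694 / 1.386294 = 3.52
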